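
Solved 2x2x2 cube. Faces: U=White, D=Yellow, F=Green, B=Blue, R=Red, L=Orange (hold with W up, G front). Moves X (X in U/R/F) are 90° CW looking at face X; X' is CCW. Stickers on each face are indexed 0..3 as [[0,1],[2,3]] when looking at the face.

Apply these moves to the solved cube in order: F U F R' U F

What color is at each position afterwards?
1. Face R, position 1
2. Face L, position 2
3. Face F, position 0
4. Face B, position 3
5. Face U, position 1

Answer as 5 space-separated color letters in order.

Answer: Y O G B O

Derivation:
After move 1 (F): F=GGGG U=WWOO R=WRWR D=RRYY L=OYOY
After move 2 (U): U=OWOW F=WRGG R=BBWR B=OYBB L=GGOY
After move 3 (F): F=GWGR U=OWYG R=OBWR D=WBYY L=GROR
After move 4 (R'): R=BROW U=OBYO F=GWGG D=WWYR B=YYBB
After move 5 (U): U=YOOB F=BRGG R=YYOW B=GRBB L=GWOR
After move 6 (F): F=GBGR U=YORW R=OYBW D=OYYR L=GWOW
Query 1: R[1] = Y
Query 2: L[2] = O
Query 3: F[0] = G
Query 4: B[3] = B
Query 5: U[1] = O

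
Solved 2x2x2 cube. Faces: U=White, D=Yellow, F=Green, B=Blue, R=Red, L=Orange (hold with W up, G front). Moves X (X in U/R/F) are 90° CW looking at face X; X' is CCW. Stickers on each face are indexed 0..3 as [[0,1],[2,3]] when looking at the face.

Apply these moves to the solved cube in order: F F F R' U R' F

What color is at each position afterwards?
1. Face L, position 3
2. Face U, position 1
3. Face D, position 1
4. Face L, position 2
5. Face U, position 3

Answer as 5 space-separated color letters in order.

Answer: R O B O W

Derivation:
After move 1 (F): F=GGGG U=WWOO R=WRWR D=RRYY L=OYOY
After move 2 (F): F=GGGG U=WWYY R=OROR D=WWYY L=OROR
After move 3 (F): F=GGGG U=WWRR R=YRYR D=OOYY L=OWOW
After move 4 (R'): R=RRYY U=WBRB F=GWGR D=OGYG B=YBOB
After move 5 (U): U=RWBB F=RRGR R=YBYY B=OWOB L=GWOW
After move 6 (R'): R=BYYY U=ROBO F=RWGB D=ORYR B=GWGB
After move 7 (F): F=GRBW U=ROWW R=BYOY D=YBYR L=GOOR
Query 1: L[3] = R
Query 2: U[1] = O
Query 3: D[1] = B
Query 4: L[2] = O
Query 5: U[3] = W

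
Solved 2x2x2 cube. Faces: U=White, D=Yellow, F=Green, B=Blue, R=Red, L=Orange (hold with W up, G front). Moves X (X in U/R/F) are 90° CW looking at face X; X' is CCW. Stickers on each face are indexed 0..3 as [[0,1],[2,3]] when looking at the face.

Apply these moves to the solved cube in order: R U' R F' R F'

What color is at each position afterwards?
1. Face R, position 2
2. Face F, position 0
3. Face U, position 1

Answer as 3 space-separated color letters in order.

After move 1 (R): R=RRRR U=WGWG F=GYGY D=YBYB B=WBWB
After move 2 (U'): U=GGWW F=OOGY R=GYRR B=RRWB L=WBOO
After move 3 (R): R=RGRY U=GOWY F=OBGB D=YWYR B=WRGB
After move 4 (F'): F=BBOG U=GORR R=WGYY D=BOYR L=WYOW
After move 5 (R): R=YWYG U=GBRG F=BOOR D=BGYW B=RROB
After move 6 (F'): F=ORBO U=GBYY R=GWBG D=YWYW L=WGOR
Query 1: R[2] = B
Query 2: F[0] = O
Query 3: U[1] = B

Answer: B O B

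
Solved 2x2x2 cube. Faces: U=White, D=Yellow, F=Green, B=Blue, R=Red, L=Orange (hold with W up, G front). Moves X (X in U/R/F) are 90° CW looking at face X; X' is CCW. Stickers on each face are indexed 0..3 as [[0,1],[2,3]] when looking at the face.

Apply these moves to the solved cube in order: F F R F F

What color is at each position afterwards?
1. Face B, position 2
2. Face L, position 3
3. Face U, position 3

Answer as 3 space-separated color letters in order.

After move 1 (F): F=GGGG U=WWOO R=WRWR D=RRYY L=OYOY
After move 2 (F): F=GGGG U=WWYY R=OROR D=WWYY L=OROR
After move 3 (R): R=OORR U=WGYG F=GWGY D=WBYB B=YBWB
After move 4 (F): F=GGYW U=WGRR R=YOGR D=ROYB L=OWOB
After move 5 (F): F=YGWG U=WGBW R=RORR D=GYYB L=OROO
Query 1: B[2] = W
Query 2: L[3] = O
Query 3: U[3] = W

Answer: W O W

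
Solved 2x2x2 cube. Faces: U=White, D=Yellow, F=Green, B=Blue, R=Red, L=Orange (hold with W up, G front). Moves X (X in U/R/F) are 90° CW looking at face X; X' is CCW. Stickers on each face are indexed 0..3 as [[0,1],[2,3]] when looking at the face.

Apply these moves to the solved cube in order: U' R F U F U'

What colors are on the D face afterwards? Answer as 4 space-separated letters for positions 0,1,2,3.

Answer: G W Y R

Derivation:
After move 1 (U'): U=WWWW F=OOGG R=GGRR B=RRBB L=BBOO
After move 2 (R): R=RGRG U=WOWG F=OYGY D=YBYR B=WRWB
After move 3 (F): F=GOYY U=WOOB R=WGGG D=RRYR L=BYOB
After move 4 (U): U=OWBO F=WGYY R=WRGG B=BYWB L=GOOB
After move 5 (F): F=YWYG U=OWBO R=BROG D=GWYR L=GROR
After move 6 (U'): U=WOOB F=GRYG R=YWOG B=BRWB L=BYOR
Query: D face = GWYR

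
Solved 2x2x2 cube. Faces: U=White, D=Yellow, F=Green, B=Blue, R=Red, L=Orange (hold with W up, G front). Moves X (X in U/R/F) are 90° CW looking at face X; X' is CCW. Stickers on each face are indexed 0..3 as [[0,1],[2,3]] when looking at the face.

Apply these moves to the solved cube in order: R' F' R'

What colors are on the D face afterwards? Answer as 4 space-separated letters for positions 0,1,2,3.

After move 1 (R'): R=RRRR U=WBWB F=GWGW D=YGYG B=YBYB
After move 2 (F'): F=WWGG U=WBRR R=GRYR D=OOYG L=OBOW
After move 3 (R'): R=RRGY U=WYRY F=WBGR D=OWYG B=GBOB
Query: D face = OWYG

Answer: O W Y G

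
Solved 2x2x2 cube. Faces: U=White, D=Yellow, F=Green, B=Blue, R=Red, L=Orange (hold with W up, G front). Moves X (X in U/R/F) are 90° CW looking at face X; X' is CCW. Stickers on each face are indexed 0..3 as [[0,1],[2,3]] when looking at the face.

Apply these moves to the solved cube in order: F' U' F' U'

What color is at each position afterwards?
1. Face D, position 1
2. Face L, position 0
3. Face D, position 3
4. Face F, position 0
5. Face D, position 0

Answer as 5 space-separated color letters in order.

After move 1 (F'): F=GGGG U=WWRR R=YRYR D=OOYY L=OWOW
After move 2 (U'): U=WRWR F=OWGG R=GGYR B=YRBB L=BBOW
After move 3 (F'): F=WGOG U=WRGY R=OGOR D=BWYY L=BROW
After move 4 (U'): U=RYWG F=BROG R=WGOR B=OGBB L=YROW
Query 1: D[1] = W
Query 2: L[0] = Y
Query 3: D[3] = Y
Query 4: F[0] = B
Query 5: D[0] = B

Answer: W Y Y B B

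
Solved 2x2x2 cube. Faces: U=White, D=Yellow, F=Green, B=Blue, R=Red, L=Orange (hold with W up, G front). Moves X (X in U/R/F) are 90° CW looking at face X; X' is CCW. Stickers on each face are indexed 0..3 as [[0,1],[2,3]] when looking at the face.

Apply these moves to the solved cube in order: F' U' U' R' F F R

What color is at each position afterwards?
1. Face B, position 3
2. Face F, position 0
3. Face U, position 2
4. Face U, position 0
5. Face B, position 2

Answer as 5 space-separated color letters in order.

Answer: B W B R B

Derivation:
After move 1 (F'): F=GGGG U=WWRR R=YRYR D=OOYY L=OWOW
After move 2 (U'): U=WRWR F=OWGG R=GGYR B=YRBB L=BBOW
After move 3 (U'): U=RRWW F=BBGG R=OWYR B=GGBB L=YROW
After move 4 (R'): R=WROY U=RBWG F=BRGW D=OBYG B=YGOB
After move 5 (F): F=GBWR U=RBWR R=WRGY D=OWYG L=YOOB
After move 6 (F): F=WGRB U=RBBO R=WRRY D=GWYG L=YOOW
After move 7 (R): R=RWYR U=RGBB F=WWRG D=GOYY B=OGBB
Query 1: B[3] = B
Query 2: F[0] = W
Query 3: U[2] = B
Query 4: U[0] = R
Query 5: B[2] = B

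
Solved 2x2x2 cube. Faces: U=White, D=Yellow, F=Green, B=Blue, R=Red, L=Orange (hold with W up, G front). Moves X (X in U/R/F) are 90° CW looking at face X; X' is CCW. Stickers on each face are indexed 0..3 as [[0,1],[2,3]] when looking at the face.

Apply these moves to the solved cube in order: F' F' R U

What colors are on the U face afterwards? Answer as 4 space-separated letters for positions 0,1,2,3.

After move 1 (F'): F=GGGG U=WWRR R=YRYR D=OOYY L=OWOW
After move 2 (F'): F=GGGG U=WWYY R=OROR D=WWYY L=OROR
After move 3 (R): R=OORR U=WGYG F=GWGY D=WBYB B=YBWB
After move 4 (U): U=YWGG F=OOGY R=YBRR B=ORWB L=GWOR
Query: U face = YWGG

Answer: Y W G G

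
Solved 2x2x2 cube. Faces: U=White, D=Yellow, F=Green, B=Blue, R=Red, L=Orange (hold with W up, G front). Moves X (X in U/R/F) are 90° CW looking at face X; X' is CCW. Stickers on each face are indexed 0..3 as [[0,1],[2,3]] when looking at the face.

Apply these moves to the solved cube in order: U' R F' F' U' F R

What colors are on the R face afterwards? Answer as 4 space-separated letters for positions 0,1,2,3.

Answer: B W G G

Derivation:
After move 1 (U'): U=WWWW F=OOGG R=GGRR B=RRBB L=BBOO
After move 2 (R): R=RGRG U=WOWG F=OYGY D=YBYR B=WRWB
After move 3 (F'): F=YYOG U=WORR R=BGYG D=BOYR L=BGOW
After move 4 (F'): F=YGYO U=WOBY R=OGBG D=GWYR L=BROR
After move 5 (U'): U=OYWB F=BRYO R=YGBG B=OGWB L=WROR
After move 6 (F): F=YBOR U=OYRR R=WGBG D=BYYR L=WGOW
After move 7 (R): R=BWGG U=OBRR F=YYOR D=BWYO B=RGYB
Query: R face = BWGG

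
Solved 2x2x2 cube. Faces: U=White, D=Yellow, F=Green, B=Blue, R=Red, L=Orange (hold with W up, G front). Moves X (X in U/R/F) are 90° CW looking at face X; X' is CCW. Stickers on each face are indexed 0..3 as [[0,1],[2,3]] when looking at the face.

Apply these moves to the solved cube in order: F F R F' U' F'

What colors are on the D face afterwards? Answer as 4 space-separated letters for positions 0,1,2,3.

Answer: B Y Y B

Derivation:
After move 1 (F): F=GGGG U=WWOO R=WRWR D=RRYY L=OYOY
After move 2 (F): F=GGGG U=WWYY R=OROR D=WWYY L=OROR
After move 3 (R): R=OORR U=WGYG F=GWGY D=WBYB B=YBWB
After move 4 (F'): F=WYGG U=WGOR R=BOWR D=RRYB L=OGOY
After move 5 (U'): U=GRWO F=OGGG R=WYWR B=BOWB L=YBOY
After move 6 (F'): F=GGOG U=GRWW R=RYRR D=BYYB L=YOOW
Query: D face = BYYB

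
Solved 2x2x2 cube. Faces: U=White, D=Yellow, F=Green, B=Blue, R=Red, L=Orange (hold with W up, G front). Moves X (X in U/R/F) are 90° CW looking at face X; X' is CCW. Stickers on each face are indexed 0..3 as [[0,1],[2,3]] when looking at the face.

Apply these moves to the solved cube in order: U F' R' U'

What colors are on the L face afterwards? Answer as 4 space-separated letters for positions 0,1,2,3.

After move 1 (U): U=WWWW F=RRGG R=BBRR B=OOBB L=GGOO
After move 2 (F'): F=RGRG U=WWBR R=YBYR D=GOYY L=GWOW
After move 3 (R'): R=BRYY U=WBBO F=RWRR D=GGYG B=YOOB
After move 4 (U'): U=BOWB F=GWRR R=RWYY B=BROB L=YOOW
Query: L face = YOOW

Answer: Y O O W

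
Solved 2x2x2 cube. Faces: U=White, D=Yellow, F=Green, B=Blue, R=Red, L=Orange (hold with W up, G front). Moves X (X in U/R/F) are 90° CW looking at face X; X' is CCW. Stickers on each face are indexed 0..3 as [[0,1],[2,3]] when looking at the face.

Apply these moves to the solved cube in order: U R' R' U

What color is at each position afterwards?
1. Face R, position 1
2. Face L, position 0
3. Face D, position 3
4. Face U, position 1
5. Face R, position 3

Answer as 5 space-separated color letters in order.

After move 1 (U): U=WWWW F=RRGG R=BBRR B=OOBB L=GGOO
After move 2 (R'): R=BRBR U=WBWO F=RWGW D=YRYG B=YOYB
After move 3 (R'): R=RRBB U=WYWY F=RBGO D=YWYW B=GORB
After move 4 (U): U=WWYY F=RRGO R=GOBB B=GGRB L=RBOO
Query 1: R[1] = O
Query 2: L[0] = R
Query 3: D[3] = W
Query 4: U[1] = W
Query 5: R[3] = B

Answer: O R W W B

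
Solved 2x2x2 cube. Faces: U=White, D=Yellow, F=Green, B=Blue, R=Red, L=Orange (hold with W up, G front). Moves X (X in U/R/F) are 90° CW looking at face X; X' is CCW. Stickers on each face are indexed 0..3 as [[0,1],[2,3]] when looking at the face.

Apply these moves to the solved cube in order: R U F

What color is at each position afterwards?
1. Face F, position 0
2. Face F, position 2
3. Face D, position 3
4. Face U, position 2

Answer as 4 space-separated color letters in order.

Answer: G Y B O

Derivation:
After move 1 (R): R=RRRR U=WGWG F=GYGY D=YBYB B=WBWB
After move 2 (U): U=WWGG F=RRGY R=WBRR B=OOWB L=GYOO
After move 3 (F): F=GRYR U=WWOY R=GBGR D=RWYB L=GYOB
Query 1: F[0] = G
Query 2: F[2] = Y
Query 3: D[3] = B
Query 4: U[2] = O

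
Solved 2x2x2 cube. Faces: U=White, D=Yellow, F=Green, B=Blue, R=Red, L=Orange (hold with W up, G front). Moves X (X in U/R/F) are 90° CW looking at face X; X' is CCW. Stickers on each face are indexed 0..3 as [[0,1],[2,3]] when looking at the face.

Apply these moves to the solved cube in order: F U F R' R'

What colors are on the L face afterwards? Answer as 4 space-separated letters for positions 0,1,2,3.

Answer: G R O R

Derivation:
After move 1 (F): F=GGGG U=WWOO R=WRWR D=RRYY L=OYOY
After move 2 (U): U=OWOW F=WRGG R=BBWR B=OYBB L=GGOY
After move 3 (F): F=GWGR U=OWYG R=OBWR D=WBYY L=GROR
After move 4 (R'): R=BROW U=OBYO F=GWGG D=WWYR B=YYBB
After move 5 (R'): R=RWBO U=OBYY F=GBGO D=WWYG B=RYWB
Query: L face = GROR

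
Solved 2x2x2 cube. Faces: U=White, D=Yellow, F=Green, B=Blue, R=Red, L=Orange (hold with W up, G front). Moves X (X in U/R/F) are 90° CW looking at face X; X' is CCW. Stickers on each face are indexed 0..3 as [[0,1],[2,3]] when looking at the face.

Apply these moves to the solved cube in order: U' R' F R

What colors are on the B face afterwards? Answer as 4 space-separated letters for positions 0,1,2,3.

After move 1 (U'): U=WWWW F=OOGG R=GGRR B=RRBB L=BBOO
After move 2 (R'): R=GRGR U=WBWR F=OWGW D=YOYG B=YRYB
After move 3 (F): F=GOWW U=WBOB R=WRRR D=GGYG L=BYOO
After move 4 (R): R=RWRR U=WOOW F=GGWG D=GYYY B=BRBB
Query: B face = BRBB

Answer: B R B B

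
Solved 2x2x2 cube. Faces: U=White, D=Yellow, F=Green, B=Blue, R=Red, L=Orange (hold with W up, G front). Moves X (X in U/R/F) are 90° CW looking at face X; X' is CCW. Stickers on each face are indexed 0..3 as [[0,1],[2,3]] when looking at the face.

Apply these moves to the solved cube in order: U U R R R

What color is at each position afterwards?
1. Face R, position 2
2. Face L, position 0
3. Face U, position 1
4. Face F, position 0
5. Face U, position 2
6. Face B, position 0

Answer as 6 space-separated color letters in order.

After move 1 (U): U=WWWW F=RRGG R=BBRR B=OOBB L=GGOO
After move 2 (U): U=WWWW F=BBGG R=OORR B=GGBB L=RROO
After move 3 (R): R=RORO U=WBWG F=BYGY D=YBYG B=WGWB
After move 4 (R): R=RROO U=WYWY F=BBGG D=YWYW B=GGBB
After move 5 (R): R=OROR U=WBWG F=BWGW D=YBYG B=YGYB
Query 1: R[2] = O
Query 2: L[0] = R
Query 3: U[1] = B
Query 4: F[0] = B
Query 5: U[2] = W
Query 6: B[0] = Y

Answer: O R B B W Y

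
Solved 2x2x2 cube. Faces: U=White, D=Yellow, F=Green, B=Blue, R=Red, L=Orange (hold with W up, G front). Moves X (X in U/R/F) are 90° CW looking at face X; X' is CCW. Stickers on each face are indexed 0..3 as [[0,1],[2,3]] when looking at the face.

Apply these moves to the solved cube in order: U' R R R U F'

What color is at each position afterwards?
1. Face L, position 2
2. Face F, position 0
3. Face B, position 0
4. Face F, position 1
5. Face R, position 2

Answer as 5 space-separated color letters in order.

After move 1 (U'): U=WWWW F=OOGG R=GGRR B=RRBB L=BBOO
After move 2 (R): R=RGRG U=WOWG F=OYGY D=YBYR B=WRWB
After move 3 (R): R=RRGG U=WYWY F=OBGR D=YWYW B=GROB
After move 4 (R): R=GRGR U=WBWR F=OWGW D=YOYG B=YRYB
After move 5 (U): U=WWRB F=GRGW R=YRGR B=BBYB L=OWOO
After move 6 (F'): F=RWGG U=WWYG R=ORYR D=WOYG L=OBOR
Query 1: L[2] = O
Query 2: F[0] = R
Query 3: B[0] = B
Query 4: F[1] = W
Query 5: R[2] = Y

Answer: O R B W Y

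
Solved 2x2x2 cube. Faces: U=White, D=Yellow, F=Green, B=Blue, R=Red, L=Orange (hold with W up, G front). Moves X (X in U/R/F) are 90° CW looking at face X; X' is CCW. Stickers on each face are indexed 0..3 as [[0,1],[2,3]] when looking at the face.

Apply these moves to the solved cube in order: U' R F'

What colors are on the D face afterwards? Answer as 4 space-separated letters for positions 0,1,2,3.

Answer: B O Y R

Derivation:
After move 1 (U'): U=WWWW F=OOGG R=GGRR B=RRBB L=BBOO
After move 2 (R): R=RGRG U=WOWG F=OYGY D=YBYR B=WRWB
After move 3 (F'): F=YYOG U=WORR R=BGYG D=BOYR L=BGOW
Query: D face = BOYR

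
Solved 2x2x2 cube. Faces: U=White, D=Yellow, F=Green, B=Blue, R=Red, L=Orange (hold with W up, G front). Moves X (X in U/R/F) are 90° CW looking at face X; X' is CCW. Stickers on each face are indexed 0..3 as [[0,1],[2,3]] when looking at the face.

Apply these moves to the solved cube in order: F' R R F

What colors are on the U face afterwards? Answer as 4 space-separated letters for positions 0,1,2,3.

After move 1 (F'): F=GGGG U=WWRR R=YRYR D=OOYY L=OWOW
After move 2 (R): R=YYRR U=WGRG F=GOGY D=OBYB B=RBWB
After move 3 (R): R=RYRY U=WORY F=GBGB D=OWYR B=GBGB
After move 4 (F): F=GGBB U=WOWW R=RYYY D=RRYR L=OOOW
Query: U face = WOWW

Answer: W O W W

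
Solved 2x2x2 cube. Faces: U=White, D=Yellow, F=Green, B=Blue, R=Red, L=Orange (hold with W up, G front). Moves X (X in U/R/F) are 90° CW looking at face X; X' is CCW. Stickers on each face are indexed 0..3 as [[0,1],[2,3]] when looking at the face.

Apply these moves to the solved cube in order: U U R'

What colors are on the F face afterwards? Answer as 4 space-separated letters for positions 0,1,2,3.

After move 1 (U): U=WWWW F=RRGG R=BBRR B=OOBB L=GGOO
After move 2 (U): U=WWWW F=BBGG R=OORR B=GGBB L=RROO
After move 3 (R'): R=OROR U=WBWG F=BWGW D=YBYG B=YGYB
Query: F face = BWGW

Answer: B W G W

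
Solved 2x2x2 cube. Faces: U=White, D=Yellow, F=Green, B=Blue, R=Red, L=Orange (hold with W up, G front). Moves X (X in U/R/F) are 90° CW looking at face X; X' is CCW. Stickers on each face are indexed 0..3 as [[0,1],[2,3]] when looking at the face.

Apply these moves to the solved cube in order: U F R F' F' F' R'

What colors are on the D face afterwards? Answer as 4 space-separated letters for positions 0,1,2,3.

After move 1 (U): U=WWWW F=RRGG R=BBRR B=OOBB L=GGOO
After move 2 (F): F=GRGR U=WWOG R=WBWR D=RBYY L=GYOY
After move 3 (R): R=WWRB U=WROR F=GBGY D=RBYO B=GOWB
After move 4 (F'): F=BYGG U=WRWR R=BWRB D=YYYO L=GROO
After move 5 (F'): F=YGBG U=WRBR R=YWYB D=ROYO L=GROW
After move 6 (F'): F=GGYB U=WRYY R=OWRB D=RWYO L=GROB
After move 7 (R'): R=WBOR U=WWYG F=GRYY D=RGYB B=OOWB
Query: D face = RGYB

Answer: R G Y B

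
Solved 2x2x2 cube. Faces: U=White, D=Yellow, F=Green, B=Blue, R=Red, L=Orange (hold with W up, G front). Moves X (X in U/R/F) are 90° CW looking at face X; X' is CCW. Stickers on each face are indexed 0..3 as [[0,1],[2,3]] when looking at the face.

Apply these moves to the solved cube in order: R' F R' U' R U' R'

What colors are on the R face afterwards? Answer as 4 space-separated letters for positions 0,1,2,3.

Answer: G B O B

Derivation:
After move 1 (R'): R=RRRR U=WBWB F=GWGW D=YGYG B=YBYB
After move 2 (F): F=GGWW U=WBOO R=WRBR D=RRYG L=OYOG
After move 3 (R'): R=RRWB U=WYOY F=GBWO D=RGYW B=GBRB
After move 4 (U'): U=YYWO F=OYWO R=GBWB B=RRRB L=GBOG
After move 5 (R): R=WGBB U=YYWO F=OGWW D=RRYR B=ORYB
After move 6 (U'): U=YOYW F=GBWW R=OGBB B=WGYB L=OROG
After move 7 (R'): R=GBOB U=YYYW F=GOWW D=RBYW B=RGRB
Query: R face = GBOB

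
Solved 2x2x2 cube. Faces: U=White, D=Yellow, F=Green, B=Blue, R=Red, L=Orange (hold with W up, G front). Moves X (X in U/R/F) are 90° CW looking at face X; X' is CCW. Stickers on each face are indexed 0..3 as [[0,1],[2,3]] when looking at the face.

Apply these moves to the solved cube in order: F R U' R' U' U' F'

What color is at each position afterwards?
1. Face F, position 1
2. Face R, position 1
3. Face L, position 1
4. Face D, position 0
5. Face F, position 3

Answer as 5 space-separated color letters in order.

Answer: O B G R G

Derivation:
After move 1 (F): F=GGGG U=WWOO R=WRWR D=RRYY L=OYOY
After move 2 (R): R=WWRR U=WGOG F=GRGY D=RBYB B=OBWB
After move 3 (U'): U=GGWO F=OYGY R=GRRR B=WWWB L=OBOY
After move 4 (R'): R=RRGR U=GWWW F=OGGO D=RYYY B=BWBB
After move 5 (U'): U=WWGW F=OBGO R=OGGR B=RRBB L=BWOY
After move 6 (U'): U=WWWG F=BWGO R=OBGR B=OGBB L=RROY
After move 7 (F'): F=WOBG U=WWOG R=YBRR D=RYYY L=RGOW
Query 1: F[1] = O
Query 2: R[1] = B
Query 3: L[1] = G
Query 4: D[0] = R
Query 5: F[3] = G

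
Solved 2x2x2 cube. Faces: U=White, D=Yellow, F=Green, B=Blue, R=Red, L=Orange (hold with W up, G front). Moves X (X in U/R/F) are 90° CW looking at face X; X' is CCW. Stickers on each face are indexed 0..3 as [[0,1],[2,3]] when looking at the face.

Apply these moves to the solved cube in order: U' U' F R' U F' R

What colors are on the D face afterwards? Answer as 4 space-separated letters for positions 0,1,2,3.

Answer: W O Y R

Derivation:
After move 1 (U'): U=WWWW F=OOGG R=GGRR B=RRBB L=BBOO
After move 2 (U'): U=WWWW F=BBGG R=OORR B=GGBB L=RROO
After move 3 (F): F=GBGB U=WWOR R=WOWR D=ROYY L=RYOY
After move 4 (R'): R=ORWW U=WBOG F=GWGR D=RBYB B=YGOB
After move 5 (U): U=OWGB F=ORGR R=YGWW B=RYOB L=GWOY
After move 6 (F'): F=RROG U=OWYW R=BGRW D=WYYB L=GBOG
After move 7 (R): R=RBWG U=ORYG F=RYOB D=WOYR B=WYWB
Query: D face = WOYR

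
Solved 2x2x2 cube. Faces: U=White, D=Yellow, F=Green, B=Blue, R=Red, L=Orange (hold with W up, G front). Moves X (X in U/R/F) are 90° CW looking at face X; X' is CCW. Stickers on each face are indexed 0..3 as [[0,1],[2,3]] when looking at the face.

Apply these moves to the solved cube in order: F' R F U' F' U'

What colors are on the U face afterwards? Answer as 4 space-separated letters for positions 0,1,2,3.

After move 1 (F'): F=GGGG U=WWRR R=YRYR D=OOYY L=OWOW
After move 2 (R): R=YYRR U=WGRG F=GOGY D=OBYB B=RBWB
After move 3 (F): F=GGYO U=WGWW R=RYGR D=RYYB L=OOOB
After move 4 (U'): U=GWWW F=OOYO R=GGGR B=RYWB L=RBOB
After move 5 (F'): F=OOOY U=GWGG R=YGRR D=BBYB L=RWOW
After move 6 (U'): U=WGGG F=RWOY R=OORR B=YGWB L=RYOW
Query: U face = WGGG

Answer: W G G G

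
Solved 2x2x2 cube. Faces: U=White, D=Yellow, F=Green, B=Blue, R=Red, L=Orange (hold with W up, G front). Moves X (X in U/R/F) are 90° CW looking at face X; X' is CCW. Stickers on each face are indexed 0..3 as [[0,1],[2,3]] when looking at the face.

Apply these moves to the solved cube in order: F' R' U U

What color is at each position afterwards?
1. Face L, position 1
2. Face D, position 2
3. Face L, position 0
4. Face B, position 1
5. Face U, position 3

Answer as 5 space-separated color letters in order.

After move 1 (F'): F=GGGG U=WWRR R=YRYR D=OOYY L=OWOW
After move 2 (R'): R=RRYY U=WBRB F=GWGR D=OGYG B=YBOB
After move 3 (U): U=RWBB F=RRGR R=YBYY B=OWOB L=GWOW
After move 4 (U): U=BRBW F=YBGR R=OWYY B=GWOB L=RROW
Query 1: L[1] = R
Query 2: D[2] = Y
Query 3: L[0] = R
Query 4: B[1] = W
Query 5: U[3] = W

Answer: R Y R W W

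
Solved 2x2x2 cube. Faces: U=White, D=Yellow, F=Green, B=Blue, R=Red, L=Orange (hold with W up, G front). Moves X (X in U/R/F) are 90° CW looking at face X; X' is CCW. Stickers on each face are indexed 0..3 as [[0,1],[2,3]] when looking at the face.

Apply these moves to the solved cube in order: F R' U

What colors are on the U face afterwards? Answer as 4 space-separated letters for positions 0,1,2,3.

After move 1 (F): F=GGGG U=WWOO R=WRWR D=RRYY L=OYOY
After move 2 (R'): R=RRWW U=WBOB F=GWGO D=RGYG B=YBRB
After move 3 (U): U=OWBB F=RRGO R=YBWW B=OYRB L=GWOY
Query: U face = OWBB

Answer: O W B B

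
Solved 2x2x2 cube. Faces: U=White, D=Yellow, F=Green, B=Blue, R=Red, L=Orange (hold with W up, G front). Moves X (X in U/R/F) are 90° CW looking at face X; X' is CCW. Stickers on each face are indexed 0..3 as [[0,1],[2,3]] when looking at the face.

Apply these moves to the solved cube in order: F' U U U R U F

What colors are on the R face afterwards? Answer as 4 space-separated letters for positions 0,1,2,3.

After move 1 (F'): F=GGGG U=WWRR R=YRYR D=OOYY L=OWOW
After move 2 (U): U=RWRW F=YRGG R=BBYR B=OWBB L=GGOW
After move 3 (U): U=RRWW F=BBGG R=OWYR B=GGBB L=YROW
After move 4 (U): U=WRWR F=OWGG R=GGYR B=YRBB L=BBOW
After move 5 (R): R=YGRG U=WWWG F=OOGY D=OBYY B=RRRB
After move 6 (U): U=WWGW F=YGGY R=RRRG B=BBRB L=OOOW
After move 7 (F): F=GYYG U=WWWO R=GRWG D=RRYY L=OOOB
Query: R face = GRWG

Answer: G R W G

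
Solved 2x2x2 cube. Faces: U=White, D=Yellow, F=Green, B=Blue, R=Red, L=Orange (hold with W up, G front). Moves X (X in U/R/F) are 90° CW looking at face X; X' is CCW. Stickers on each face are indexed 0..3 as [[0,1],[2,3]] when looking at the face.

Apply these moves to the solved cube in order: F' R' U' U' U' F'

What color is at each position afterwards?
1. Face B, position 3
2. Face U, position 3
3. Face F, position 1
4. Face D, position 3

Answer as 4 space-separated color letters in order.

After move 1 (F'): F=GGGG U=WWRR R=YRYR D=OOYY L=OWOW
After move 2 (R'): R=RRYY U=WBRB F=GWGR D=OGYG B=YBOB
After move 3 (U'): U=BBWR F=OWGR R=GWYY B=RROB L=YBOW
After move 4 (U'): U=BRBW F=YBGR R=OWYY B=GWOB L=RROW
After move 5 (U'): U=RWBB F=RRGR R=YBYY B=OWOB L=GWOW
After move 6 (F'): F=RRRG U=RWYY R=GBOY D=WWYG L=GBOB
Query 1: B[3] = B
Query 2: U[3] = Y
Query 3: F[1] = R
Query 4: D[3] = G

Answer: B Y R G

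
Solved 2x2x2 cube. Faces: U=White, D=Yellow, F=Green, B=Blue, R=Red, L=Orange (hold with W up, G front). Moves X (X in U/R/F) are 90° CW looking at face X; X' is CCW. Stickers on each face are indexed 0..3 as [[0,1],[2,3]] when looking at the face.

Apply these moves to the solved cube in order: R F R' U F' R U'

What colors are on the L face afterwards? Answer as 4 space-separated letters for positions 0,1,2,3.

After move 1 (R): R=RRRR U=WGWG F=GYGY D=YBYB B=WBWB
After move 2 (F): F=GGYY U=WGOO R=WRGR D=RRYB L=OYOB
After move 3 (R'): R=RRWG U=WWOW F=GGYO D=RGYY B=BBRB
After move 4 (U): U=OWWW F=RRYO R=BBWG B=OYRB L=GGOB
After move 5 (F'): F=RORY U=OWBW R=GBRG D=GBYY L=GWOW
After move 6 (R): R=RGGB U=OOBY F=RBRY D=GRYO B=WYWB
After move 7 (U'): U=OYOB F=GWRY R=RBGB B=RGWB L=WYOW
Query: L face = WYOW

Answer: W Y O W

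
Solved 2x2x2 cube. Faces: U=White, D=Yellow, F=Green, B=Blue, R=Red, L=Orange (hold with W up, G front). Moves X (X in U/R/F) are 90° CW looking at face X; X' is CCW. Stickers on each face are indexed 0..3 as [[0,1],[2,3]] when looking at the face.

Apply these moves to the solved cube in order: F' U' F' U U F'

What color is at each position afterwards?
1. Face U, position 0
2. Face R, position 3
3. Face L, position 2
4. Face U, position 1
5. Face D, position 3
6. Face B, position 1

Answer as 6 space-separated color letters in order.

After move 1 (F'): F=GGGG U=WWRR R=YRYR D=OOYY L=OWOW
After move 2 (U'): U=WRWR F=OWGG R=GGYR B=YRBB L=BBOW
After move 3 (F'): F=WGOG U=WRGY R=OGOR D=BWYY L=BROW
After move 4 (U): U=GWYR F=OGOG R=YROR B=BRBB L=WGOW
After move 5 (U): U=YGRW F=YROG R=BROR B=WGBB L=OGOW
After move 6 (F'): F=RGYO U=YGBO R=WRBR D=GWYY L=OWOR
Query 1: U[0] = Y
Query 2: R[3] = R
Query 3: L[2] = O
Query 4: U[1] = G
Query 5: D[3] = Y
Query 6: B[1] = G

Answer: Y R O G Y G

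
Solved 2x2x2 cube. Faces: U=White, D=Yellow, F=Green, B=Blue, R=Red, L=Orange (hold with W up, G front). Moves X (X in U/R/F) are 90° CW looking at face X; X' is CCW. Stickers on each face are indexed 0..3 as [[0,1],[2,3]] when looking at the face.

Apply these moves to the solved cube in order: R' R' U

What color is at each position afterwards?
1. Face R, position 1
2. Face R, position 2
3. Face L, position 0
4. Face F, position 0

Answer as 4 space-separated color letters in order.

Answer: B R G R

Derivation:
After move 1 (R'): R=RRRR U=WBWB F=GWGW D=YGYG B=YBYB
After move 2 (R'): R=RRRR U=WYWY F=GBGB D=YWYW B=GBGB
After move 3 (U): U=WWYY F=RRGB R=GBRR B=OOGB L=GBOO
Query 1: R[1] = B
Query 2: R[2] = R
Query 3: L[0] = G
Query 4: F[0] = R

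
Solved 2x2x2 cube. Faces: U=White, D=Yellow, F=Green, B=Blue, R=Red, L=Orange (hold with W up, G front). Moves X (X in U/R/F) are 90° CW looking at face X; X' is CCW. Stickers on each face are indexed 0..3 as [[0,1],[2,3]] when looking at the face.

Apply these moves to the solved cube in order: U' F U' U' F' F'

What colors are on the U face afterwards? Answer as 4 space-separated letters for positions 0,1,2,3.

Answer: B O G R

Derivation:
After move 1 (U'): U=WWWW F=OOGG R=GGRR B=RRBB L=BBOO
After move 2 (F): F=GOGO U=WWOB R=WGWR D=RGYY L=BYOY
After move 3 (U'): U=WBWO F=BYGO R=GOWR B=WGBB L=RROY
After move 4 (U'): U=BOWW F=RRGO R=BYWR B=GOBB L=WGOY
After move 5 (F'): F=RORG U=BOBW R=GYRR D=GYYY L=WWOW
After move 6 (F'): F=OGRR U=BOGR R=YYGR D=WWYY L=WWOB
Query: U face = BOGR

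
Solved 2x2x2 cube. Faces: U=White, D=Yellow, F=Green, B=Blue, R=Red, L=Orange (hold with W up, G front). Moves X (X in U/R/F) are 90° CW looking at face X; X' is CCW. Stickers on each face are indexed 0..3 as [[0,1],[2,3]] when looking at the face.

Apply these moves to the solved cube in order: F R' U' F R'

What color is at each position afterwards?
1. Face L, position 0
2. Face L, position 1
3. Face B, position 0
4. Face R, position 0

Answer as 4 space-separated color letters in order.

After move 1 (F): F=GGGG U=WWOO R=WRWR D=RRYY L=OYOY
After move 2 (R'): R=RRWW U=WBOB F=GWGO D=RGYG B=YBRB
After move 3 (U'): U=BBWO F=OYGO R=GWWW B=RRRB L=YBOY
After move 4 (F): F=GOOY U=BBYB R=WWOW D=WGYG L=YROG
After move 5 (R'): R=WWWO U=BRYR F=GBOB D=WOYY B=GRGB
Query 1: L[0] = Y
Query 2: L[1] = R
Query 3: B[0] = G
Query 4: R[0] = W

Answer: Y R G W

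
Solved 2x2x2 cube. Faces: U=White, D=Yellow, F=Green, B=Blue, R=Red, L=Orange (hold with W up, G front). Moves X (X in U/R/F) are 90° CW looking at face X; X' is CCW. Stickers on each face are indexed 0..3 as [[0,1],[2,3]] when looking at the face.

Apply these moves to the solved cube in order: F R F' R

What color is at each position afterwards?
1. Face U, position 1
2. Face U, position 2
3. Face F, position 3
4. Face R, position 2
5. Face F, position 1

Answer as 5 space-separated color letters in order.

After move 1 (F): F=GGGG U=WWOO R=WRWR D=RRYY L=OYOY
After move 2 (R): R=WWRR U=WGOG F=GRGY D=RBYB B=OBWB
After move 3 (F'): F=RYGG U=WGWR R=BWRR D=YYYB L=OGOO
After move 4 (R): R=RBRW U=WYWG F=RYGB D=YWYO B=RBGB
Query 1: U[1] = Y
Query 2: U[2] = W
Query 3: F[3] = B
Query 4: R[2] = R
Query 5: F[1] = Y

Answer: Y W B R Y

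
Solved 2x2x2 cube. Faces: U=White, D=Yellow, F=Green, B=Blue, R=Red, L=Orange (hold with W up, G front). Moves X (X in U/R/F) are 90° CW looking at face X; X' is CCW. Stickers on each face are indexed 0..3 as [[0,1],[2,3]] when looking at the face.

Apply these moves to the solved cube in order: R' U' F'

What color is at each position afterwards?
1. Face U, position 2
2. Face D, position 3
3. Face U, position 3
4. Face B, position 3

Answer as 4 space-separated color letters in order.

Answer: G G R B

Derivation:
After move 1 (R'): R=RRRR U=WBWB F=GWGW D=YGYG B=YBYB
After move 2 (U'): U=BBWW F=OOGW R=GWRR B=RRYB L=YBOO
After move 3 (F'): F=OWOG U=BBGR R=GWYR D=BOYG L=YWOW
Query 1: U[2] = G
Query 2: D[3] = G
Query 3: U[3] = R
Query 4: B[3] = B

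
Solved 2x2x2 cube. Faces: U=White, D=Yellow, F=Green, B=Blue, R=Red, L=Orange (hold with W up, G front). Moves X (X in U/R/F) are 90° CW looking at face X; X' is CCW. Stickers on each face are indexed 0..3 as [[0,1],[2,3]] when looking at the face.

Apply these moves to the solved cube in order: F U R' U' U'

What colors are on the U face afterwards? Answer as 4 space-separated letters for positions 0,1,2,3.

After move 1 (F): F=GGGG U=WWOO R=WRWR D=RRYY L=OYOY
After move 2 (U): U=OWOW F=WRGG R=BBWR B=OYBB L=GGOY
After move 3 (R'): R=BRBW U=OBOO F=WWGW D=RRYG B=YYRB
After move 4 (U'): U=BOOO F=GGGW R=WWBW B=BRRB L=YYOY
After move 5 (U'): U=OOBO F=YYGW R=GGBW B=WWRB L=BROY
Query: U face = OOBO

Answer: O O B O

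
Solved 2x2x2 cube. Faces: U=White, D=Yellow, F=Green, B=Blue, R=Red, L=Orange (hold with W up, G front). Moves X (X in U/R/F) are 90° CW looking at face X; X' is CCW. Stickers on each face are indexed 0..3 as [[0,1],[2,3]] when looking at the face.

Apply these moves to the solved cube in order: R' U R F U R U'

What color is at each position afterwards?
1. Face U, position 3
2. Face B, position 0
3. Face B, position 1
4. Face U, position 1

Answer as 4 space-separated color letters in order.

After move 1 (R'): R=RRRR U=WBWB F=GWGW D=YGYG B=YBYB
After move 2 (U): U=WWBB F=RRGW R=YBRR B=OOYB L=GWOO
After move 3 (R): R=RYRB U=WRBW F=RGGG D=YYYO B=BOWB
After move 4 (F): F=GRGG U=WROW R=BYWB D=RRYO L=GYOY
After move 5 (U): U=OWWR F=BYGG R=BOWB B=GYWB L=GROY
After move 6 (R): R=WBBO U=OYWG F=BRGO D=RWYG B=RYWB
After move 7 (U'): U=YGOW F=GRGO R=BRBO B=WBWB L=RYOY
Query 1: U[3] = W
Query 2: B[0] = W
Query 3: B[1] = B
Query 4: U[1] = G

Answer: W W B G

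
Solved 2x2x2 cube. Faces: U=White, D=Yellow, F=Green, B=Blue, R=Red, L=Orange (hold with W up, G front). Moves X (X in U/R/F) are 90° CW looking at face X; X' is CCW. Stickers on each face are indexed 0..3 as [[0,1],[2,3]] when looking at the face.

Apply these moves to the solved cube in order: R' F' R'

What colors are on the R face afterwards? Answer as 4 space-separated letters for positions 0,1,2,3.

Answer: R R G Y

Derivation:
After move 1 (R'): R=RRRR U=WBWB F=GWGW D=YGYG B=YBYB
After move 2 (F'): F=WWGG U=WBRR R=GRYR D=OOYG L=OBOW
After move 3 (R'): R=RRGY U=WYRY F=WBGR D=OWYG B=GBOB
Query: R face = RRGY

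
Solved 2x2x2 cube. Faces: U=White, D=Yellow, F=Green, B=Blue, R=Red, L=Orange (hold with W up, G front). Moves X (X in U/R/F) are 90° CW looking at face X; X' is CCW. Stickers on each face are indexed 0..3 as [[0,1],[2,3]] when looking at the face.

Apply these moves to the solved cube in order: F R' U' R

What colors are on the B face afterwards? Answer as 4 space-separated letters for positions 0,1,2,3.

Answer: O R B B

Derivation:
After move 1 (F): F=GGGG U=WWOO R=WRWR D=RRYY L=OYOY
After move 2 (R'): R=RRWW U=WBOB F=GWGO D=RGYG B=YBRB
After move 3 (U'): U=BBWO F=OYGO R=GWWW B=RRRB L=YBOY
After move 4 (R): R=WGWW U=BYWO F=OGGG D=RRYR B=ORBB
Query: B face = ORBB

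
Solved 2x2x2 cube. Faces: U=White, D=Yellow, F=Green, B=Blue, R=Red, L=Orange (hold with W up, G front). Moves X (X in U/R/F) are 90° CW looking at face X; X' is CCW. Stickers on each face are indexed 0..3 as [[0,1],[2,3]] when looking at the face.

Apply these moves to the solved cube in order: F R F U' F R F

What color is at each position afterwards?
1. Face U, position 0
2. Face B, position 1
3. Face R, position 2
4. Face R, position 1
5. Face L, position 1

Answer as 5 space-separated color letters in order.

Answer: G W R W G

Derivation:
After move 1 (F): F=GGGG U=WWOO R=WRWR D=RRYY L=OYOY
After move 2 (R): R=WWRR U=WGOG F=GRGY D=RBYB B=OBWB
After move 3 (F): F=GGYR U=WGYY R=OWGR D=RWYB L=OROB
After move 4 (U'): U=GYWY F=ORYR R=GGGR B=OWWB L=OBOB
After move 5 (F): F=YORR U=GYBB R=WGYR D=GGYB L=OROW
After move 6 (R): R=YWRG U=GOBR F=YGRB D=GWYO B=BWYB
After move 7 (F): F=RYBG U=GOWR R=BWRG D=RYYO L=OGOW
Query 1: U[0] = G
Query 2: B[1] = W
Query 3: R[2] = R
Query 4: R[1] = W
Query 5: L[1] = G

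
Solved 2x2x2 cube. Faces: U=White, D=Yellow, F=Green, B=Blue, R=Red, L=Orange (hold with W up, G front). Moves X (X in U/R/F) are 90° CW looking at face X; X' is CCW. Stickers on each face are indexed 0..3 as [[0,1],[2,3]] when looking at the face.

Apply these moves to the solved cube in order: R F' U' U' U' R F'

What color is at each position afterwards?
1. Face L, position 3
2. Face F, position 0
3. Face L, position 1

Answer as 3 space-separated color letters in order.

Answer: R O G

Derivation:
After move 1 (R): R=RRRR U=WGWG F=GYGY D=YBYB B=WBWB
After move 2 (F'): F=YYGG U=WGRR R=BRYR D=OOYB L=OGOW
After move 3 (U'): U=GRWR F=OGGG R=YYYR B=BRWB L=WBOW
After move 4 (U'): U=RRGW F=WBGG R=OGYR B=YYWB L=BROW
After move 5 (U'): U=RWRG F=BRGG R=WBYR B=OGWB L=YYOW
After move 6 (R): R=YWRB U=RRRG F=BOGB D=OWYO B=GGWB
After move 7 (F'): F=OBBG U=RRYR R=WWOB D=YWYO L=YGOR
Query 1: L[3] = R
Query 2: F[0] = O
Query 3: L[1] = G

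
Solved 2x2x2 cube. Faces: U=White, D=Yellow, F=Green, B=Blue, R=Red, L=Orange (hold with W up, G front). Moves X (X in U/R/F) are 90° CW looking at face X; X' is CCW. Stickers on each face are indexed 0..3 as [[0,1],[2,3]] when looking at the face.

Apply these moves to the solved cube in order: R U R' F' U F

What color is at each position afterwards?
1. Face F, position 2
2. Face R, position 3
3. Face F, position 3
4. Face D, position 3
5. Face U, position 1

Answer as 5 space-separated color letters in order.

After move 1 (R): R=RRRR U=WGWG F=GYGY D=YBYB B=WBWB
After move 2 (U): U=WWGG F=RRGY R=WBRR B=OOWB L=GYOO
After move 3 (R'): R=BRWR U=WWGO F=RWGG D=YRYY B=BOBB
After move 4 (F'): F=WGRG U=WWBW R=RRYR D=YOYY L=GOOG
After move 5 (U): U=BWWW F=RRRG R=BOYR B=GOBB L=WGOG
After move 6 (F): F=RRGR U=BWGG R=WOWR D=YBYY L=WYOO
Query 1: F[2] = G
Query 2: R[3] = R
Query 3: F[3] = R
Query 4: D[3] = Y
Query 5: U[1] = W

Answer: G R R Y W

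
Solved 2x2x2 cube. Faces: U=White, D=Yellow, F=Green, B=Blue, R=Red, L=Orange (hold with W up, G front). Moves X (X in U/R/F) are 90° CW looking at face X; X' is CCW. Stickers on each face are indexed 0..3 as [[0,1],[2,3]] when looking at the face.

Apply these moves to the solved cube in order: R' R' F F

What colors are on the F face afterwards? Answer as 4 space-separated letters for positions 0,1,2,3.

Answer: B G B G

Derivation:
After move 1 (R'): R=RRRR U=WBWB F=GWGW D=YGYG B=YBYB
After move 2 (R'): R=RRRR U=WYWY F=GBGB D=YWYW B=GBGB
After move 3 (F): F=GGBB U=WYOO R=WRYR D=RRYW L=OYOW
After move 4 (F): F=BGBG U=WYWY R=OROR D=YWYW L=OROR
Query: F face = BGBG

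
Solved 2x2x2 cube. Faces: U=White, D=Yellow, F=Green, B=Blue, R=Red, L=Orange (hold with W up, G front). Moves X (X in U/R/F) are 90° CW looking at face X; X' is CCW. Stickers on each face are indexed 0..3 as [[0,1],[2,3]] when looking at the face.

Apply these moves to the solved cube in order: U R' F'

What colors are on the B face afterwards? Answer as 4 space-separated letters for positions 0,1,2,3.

After move 1 (U): U=WWWW F=RRGG R=BBRR B=OOBB L=GGOO
After move 2 (R'): R=BRBR U=WBWO F=RWGW D=YRYG B=YOYB
After move 3 (F'): F=WWRG U=WBBB R=RRYR D=GOYG L=GOOW
Query: B face = YOYB

Answer: Y O Y B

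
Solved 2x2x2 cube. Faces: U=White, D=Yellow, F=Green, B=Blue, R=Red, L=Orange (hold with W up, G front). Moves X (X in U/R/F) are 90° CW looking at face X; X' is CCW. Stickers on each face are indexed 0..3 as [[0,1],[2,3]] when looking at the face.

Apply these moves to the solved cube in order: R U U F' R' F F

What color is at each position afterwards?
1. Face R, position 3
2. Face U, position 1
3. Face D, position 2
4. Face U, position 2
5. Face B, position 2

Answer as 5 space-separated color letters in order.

Answer: Y W Y Y O

Derivation:
After move 1 (R): R=RRRR U=WGWG F=GYGY D=YBYB B=WBWB
After move 2 (U): U=WWGG F=RRGY R=WBRR B=OOWB L=GYOO
After move 3 (U): U=GWGW F=WBGY R=OORR B=GYWB L=RROO
After move 4 (F'): F=BYWG U=GWOR R=BOYR D=ROYB L=RWOG
After move 5 (R'): R=ORBY U=GWOG F=BWWR D=RYYG B=BYOB
After move 6 (F): F=WBRW U=GWGW R=ORGY D=BOYG L=RROY
After move 7 (F): F=RWWB U=GWYR R=GRWY D=GOYG L=RBOO
Query 1: R[3] = Y
Query 2: U[1] = W
Query 3: D[2] = Y
Query 4: U[2] = Y
Query 5: B[2] = O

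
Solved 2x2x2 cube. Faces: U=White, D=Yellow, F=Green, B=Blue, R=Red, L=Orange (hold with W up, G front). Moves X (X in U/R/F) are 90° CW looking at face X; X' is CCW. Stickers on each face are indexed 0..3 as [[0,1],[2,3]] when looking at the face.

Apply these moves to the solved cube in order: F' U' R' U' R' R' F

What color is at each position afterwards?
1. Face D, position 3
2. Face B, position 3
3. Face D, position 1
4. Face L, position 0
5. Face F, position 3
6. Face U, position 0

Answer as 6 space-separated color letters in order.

Answer: W B Y Y O B

Derivation:
After move 1 (F'): F=GGGG U=WWRR R=YRYR D=OOYY L=OWOW
After move 2 (U'): U=WRWR F=OWGG R=GGYR B=YRBB L=BBOW
After move 3 (R'): R=GRGY U=WBWY F=ORGR D=OWYG B=YROB
After move 4 (U'): U=BYWW F=BBGR R=ORGY B=GROB L=YROW
After move 5 (R'): R=RYOG U=BOWG F=BYGW D=OBYR B=GRWB
After move 6 (R'): R=YGRO U=BWWG F=BOGG D=OYYW B=RRBB
After move 7 (F): F=GBGO U=BWWR R=WGGO D=RYYW L=YOOY
Query 1: D[3] = W
Query 2: B[3] = B
Query 3: D[1] = Y
Query 4: L[0] = Y
Query 5: F[3] = O
Query 6: U[0] = B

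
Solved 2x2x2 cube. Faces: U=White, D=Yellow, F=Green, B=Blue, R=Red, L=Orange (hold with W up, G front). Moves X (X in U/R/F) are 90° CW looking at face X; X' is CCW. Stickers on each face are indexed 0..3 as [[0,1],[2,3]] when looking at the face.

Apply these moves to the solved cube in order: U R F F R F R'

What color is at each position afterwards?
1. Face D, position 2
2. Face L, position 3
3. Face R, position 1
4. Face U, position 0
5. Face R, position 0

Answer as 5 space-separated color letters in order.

After move 1 (U): U=WWWW F=RRGG R=BBRR B=OOBB L=GGOO
After move 2 (R): R=RBRB U=WRWG F=RYGY D=YBYO B=WOWB
After move 3 (F): F=GRYY U=WROG R=WBGB D=RRYO L=GYOB
After move 4 (F): F=YGYR U=WRBY R=OBGB D=GWYO L=GROR
After move 5 (R): R=GOBB U=WGBR F=YWYO D=GWYW B=YORB
After move 6 (F): F=YYOW U=WGRR R=BORB D=BGYW L=GGOW
After move 7 (R'): R=OBBR U=WRRY F=YGOR D=BYYW B=WOGB
Query 1: D[2] = Y
Query 2: L[3] = W
Query 3: R[1] = B
Query 4: U[0] = W
Query 5: R[0] = O

Answer: Y W B W O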